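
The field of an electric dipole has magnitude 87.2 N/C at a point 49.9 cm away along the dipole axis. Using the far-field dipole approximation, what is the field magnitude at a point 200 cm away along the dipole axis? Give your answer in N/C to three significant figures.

Dipole fields scale as 1/r³ in the far field; the geometry is the same at both points.
E₂ = E₁ · (r₁/r₂)³ = 87.2 · (49.9/200)³.
(r₁/r₂)³ = (0.2495)³ = 0.01553.
E₂ ≈ 1.354 N/C.

E ≈ 1.35 N/C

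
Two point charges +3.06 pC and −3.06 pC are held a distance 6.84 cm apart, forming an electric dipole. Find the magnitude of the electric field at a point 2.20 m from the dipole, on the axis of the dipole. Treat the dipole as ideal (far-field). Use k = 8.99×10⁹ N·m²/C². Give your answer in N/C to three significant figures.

E ≈ 3.53×10⁻⁴ N/C

Dipole moment p = qd = (3.06×10⁻¹² C)(0.0684 m) = 2.093×10⁻¹³ C·m.
On the dipole axis E = 2kp/r³.
E = 2·(8.99×10⁹)(2.093×10⁻¹³) / (2.20)³ = 3.534×10⁻⁴ N/C.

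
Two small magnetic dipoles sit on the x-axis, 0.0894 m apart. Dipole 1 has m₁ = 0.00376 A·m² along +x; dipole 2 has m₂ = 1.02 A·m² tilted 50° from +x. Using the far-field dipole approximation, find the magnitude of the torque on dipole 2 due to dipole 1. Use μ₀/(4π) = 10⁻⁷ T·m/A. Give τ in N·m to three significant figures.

τ ≈ 8.22×10⁻⁷ N·m

Dipole B is on the axis of dipole A, so B₁ there is axial: B₁ = (μ₀/4π)·2m₁/r³ along +x.
B₁ = 2(10⁻⁷)(0.00376)/(0.0894)³ = 1.052×10⁻⁶ T.
τ = m₂ B₁ sinθ.
τ = (1.02)(1.052×10⁻⁶)·sin50° = 8.224×10⁻⁷ N·m.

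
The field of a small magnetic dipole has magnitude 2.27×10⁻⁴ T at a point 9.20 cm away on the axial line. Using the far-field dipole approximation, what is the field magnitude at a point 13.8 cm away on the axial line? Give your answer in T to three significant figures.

B ≈ 6.73×10⁻⁵ T

Dipole fields scale as 1/r³ in the far field; the geometry is the same at both points.
B₂ = B₁ · (r₁/r₂)³ = 2.27×10⁻⁴ · (9.20/13.8)³.
(r₁/r₂)³ = (0.6667)³ = 0.2963.
B₂ ≈ 6.726×10⁻⁵ T.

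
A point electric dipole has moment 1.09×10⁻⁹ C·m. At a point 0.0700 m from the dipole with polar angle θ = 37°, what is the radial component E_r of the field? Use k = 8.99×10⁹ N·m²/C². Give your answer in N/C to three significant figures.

For a dipole, E_r = (2kp cosθ)/r³.
kp/r³ = (8.99×10⁹)(1.09×10⁻⁹)/(0.0700)³ = 2.857×10⁴ N/C.
E_r = 2·2.857×10⁴·cos37° = 4.563×10⁴ N/C.

E_r ≈ 4.56×10⁴ N/C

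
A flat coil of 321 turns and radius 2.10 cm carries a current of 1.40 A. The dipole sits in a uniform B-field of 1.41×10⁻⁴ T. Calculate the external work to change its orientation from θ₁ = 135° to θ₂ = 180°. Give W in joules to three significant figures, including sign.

m = NIA = NIπa² = 321·(1.40)·π·(0.0210)² = 0.6226 A·m².
W_ext = ΔU = −mB cosθ₂ + mB cosθ₁ = mB(cosθ₁ − cosθ₂).
W = (0.6226)(1.41×10⁻⁴)·(cos135° − cos180°) = (8.779×10⁻⁵)·(+0.2929) = 2.571×10⁻⁵ J.

W ≈ 2.57×10⁻⁵ J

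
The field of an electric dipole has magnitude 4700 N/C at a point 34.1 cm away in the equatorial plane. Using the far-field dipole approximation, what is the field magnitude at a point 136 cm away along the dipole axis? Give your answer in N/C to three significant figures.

E ≈ 148 N/C

Dipole fields scale as 1/r³ in the far field.
The axial field is twice the equatorial field at the same r, so the geometry factor is 2/1.
E₂ = E₁ · (2/1) · (r₁/r₂)³ = 4700 · 2 · (34.1/136)³.
(r₁/r₂)³ = (0.2507)³ = 0.01576.
E₂ ≈ 148.2 N/C.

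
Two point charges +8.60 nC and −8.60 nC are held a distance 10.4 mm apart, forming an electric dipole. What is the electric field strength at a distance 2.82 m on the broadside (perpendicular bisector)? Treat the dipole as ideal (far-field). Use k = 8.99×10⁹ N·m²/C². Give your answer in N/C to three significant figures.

Dipole moment p = qd = (8.60×10⁻⁹ C)(0.0104 m) = 8.944×10⁻¹¹ C·m.
In the equatorial plane E = kp/r³.
E = (8.99×10⁹)(8.944×10⁻¹¹) / (2.82)³ = 0.03585 N/C.

E ≈ 0.0359 N/C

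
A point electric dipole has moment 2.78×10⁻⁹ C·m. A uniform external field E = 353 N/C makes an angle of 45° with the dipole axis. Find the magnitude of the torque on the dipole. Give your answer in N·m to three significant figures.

Torque on an electric dipole: τ = pE sinθ.
τ = (2.78×10⁻⁹)(353)·sin45° = 6.939×10⁻⁷ N·m.

τ ≈ 6.94×10⁻⁷ N·m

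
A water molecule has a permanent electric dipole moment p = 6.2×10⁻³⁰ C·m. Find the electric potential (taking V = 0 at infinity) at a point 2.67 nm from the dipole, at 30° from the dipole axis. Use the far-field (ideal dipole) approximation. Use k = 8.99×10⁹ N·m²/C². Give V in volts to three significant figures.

V ≈ 0.00677 V

The dipole potential is V = kp cosθ / r².
V = (8.99×10⁹)(6.20×10⁻³⁰)·cos30° / (2.67×10⁻⁹)² = 0.006771 V.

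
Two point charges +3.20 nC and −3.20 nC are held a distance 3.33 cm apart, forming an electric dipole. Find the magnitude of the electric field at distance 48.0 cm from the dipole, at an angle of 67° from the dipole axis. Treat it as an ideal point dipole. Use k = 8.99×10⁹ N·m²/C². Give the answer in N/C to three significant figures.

E ≈ 10.5 N/C

Dipole moment p = qd = (3.20×10⁻⁹ C)(0.0333 m) = 1.066×10⁻¹⁰ C·m.
At angle θ the dipole field magnitude is E = (kp/r³)·√(1 + 3cos²θ).
kp/r³ = (8.99×10⁹)(1.066×10⁻¹⁰) / (0.480)³ = 8.665 N/C.
√(1 + 3cos²67°) = √(1 + 3·0.1527) = √1.4580 ≈ 1.2075.
E ≈ 8.665 × 1.207 = 10.46 N/C.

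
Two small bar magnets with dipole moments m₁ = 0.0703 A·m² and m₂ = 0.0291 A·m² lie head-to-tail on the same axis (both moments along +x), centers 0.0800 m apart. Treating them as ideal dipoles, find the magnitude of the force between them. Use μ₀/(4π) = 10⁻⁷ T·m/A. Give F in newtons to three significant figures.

F ≈ 3.00×10⁻⁵ N

On-axis B of dipole 1: B = (μ₀/4π)·2m₁/r³. Force on dipole 2: F = m₂·dB/dr.
dB/dr = −(μ₀/4π)·6m₁/r⁴, so |F| = (μ₀/4π)·6m₁m₂/r⁴.
F = 6(10⁻⁷)(0.0703)(0.0291)/(0.0800)⁴ = 2.997×10⁻⁵ N.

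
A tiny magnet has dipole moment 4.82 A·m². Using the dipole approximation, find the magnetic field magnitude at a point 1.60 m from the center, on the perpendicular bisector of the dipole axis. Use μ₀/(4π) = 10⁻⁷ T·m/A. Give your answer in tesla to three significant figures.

B ≈ 1.18×10⁻⁷ T

In the equatorial plane B = (μ₀/4π)·m/r³ (half the axial value).
B = (10⁻⁷)·(4.82) / (1.60)³ = 1.177×10⁻⁷ T.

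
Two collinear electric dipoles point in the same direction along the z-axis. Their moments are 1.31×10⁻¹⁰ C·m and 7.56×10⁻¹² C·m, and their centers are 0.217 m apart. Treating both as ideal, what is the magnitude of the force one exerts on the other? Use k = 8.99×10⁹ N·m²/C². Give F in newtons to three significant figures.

F ≈ 2.41×10⁻⁸ N

On-axis field of dipole 1 at distance r: E = 2kp₁/r³. Force on dipole 2 is F = p₂·dE/dr (gradient along axis).
dE/dr = −6kp₁/r⁴, so |F| = 6kp₁p₂/r⁴ (attractive for aligned moments).
F = 6(8.99×10⁹)(1.31×10⁻¹⁰)(7.56×10⁻¹²)/(0.217)⁴ = 2.409×10⁻⁸ N.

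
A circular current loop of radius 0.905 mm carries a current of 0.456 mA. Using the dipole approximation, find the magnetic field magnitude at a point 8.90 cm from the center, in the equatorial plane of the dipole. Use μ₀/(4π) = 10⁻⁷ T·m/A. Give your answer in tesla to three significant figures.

Magnetic moment m = IA = Iπa² = (4.56×10⁻⁴)·π·(9.05×10⁻⁴)² = 1.173×10⁻⁹ A·m².
In the equatorial plane B = (μ₀/4π)·m/r³ (half the axial value).
B = (10⁻⁷)·(1.173×10⁻⁹) / (0.0890)³ = 1.664×10⁻¹³ T.

B ≈ 1.66×10⁻¹³ T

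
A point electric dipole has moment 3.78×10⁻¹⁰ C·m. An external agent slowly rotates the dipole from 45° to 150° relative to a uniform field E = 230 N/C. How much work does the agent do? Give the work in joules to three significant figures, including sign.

W_ext = ΔU = U(θ₂) − U(θ₁) = −pE cosθ₂ − (−pE cosθ₁) = pE(cosθ₁ − cosθ₂).
W = (3.78×10⁻¹⁰)(230)·(cos45° − cos150°) = (8.694×10⁻⁸)·(+1.5731) = 1.368×10⁻⁷ J.

W ≈ 1.37×10⁻⁷ J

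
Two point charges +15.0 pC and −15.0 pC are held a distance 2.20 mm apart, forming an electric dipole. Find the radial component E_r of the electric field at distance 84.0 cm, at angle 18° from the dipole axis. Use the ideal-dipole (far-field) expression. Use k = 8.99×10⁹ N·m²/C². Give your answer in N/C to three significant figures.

Dipole moment p = qd = (1.50×10⁻¹¹ C)(0.00220 m) = 3.30×10⁻¹⁴ C·m.
For a dipole, E_r = (2kp cosθ)/r³.
kp/r³ = (8.99×10⁹)(3.30×10⁻¹⁴)/(0.840)³ = 5.005×10⁻⁴ N/C.
E_r = 2·5.005×10⁻⁴·cos18° = 9.521×10⁻⁴ N/C.

E_r ≈ 9.52×10⁻⁴ N/C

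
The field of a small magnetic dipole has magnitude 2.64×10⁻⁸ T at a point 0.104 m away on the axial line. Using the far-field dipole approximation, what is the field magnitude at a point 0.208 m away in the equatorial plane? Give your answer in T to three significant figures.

Dipole fields scale as 1/r³ in the far field.
The axial field is twice the equatorial field at the same r, so the geometry factor is 1/2.
B₂ = B₁ · (1/2) · (r₁/r₂)³ = 2.64×10⁻⁸ · 0.5 · (0.104/0.208)³.
(r₁/r₂)³ = (0.5)³ = 0.125.
B₂ ≈ 1.650×10⁻⁹ T.

B ≈ 1.65×10⁻⁹ T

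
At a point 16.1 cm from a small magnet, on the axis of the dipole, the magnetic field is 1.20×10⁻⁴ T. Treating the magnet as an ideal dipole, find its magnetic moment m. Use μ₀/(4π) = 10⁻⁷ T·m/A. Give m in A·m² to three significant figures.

On axis B = (μ₀/4π)·2m/r³, so m = Br³·4π/(μ₀·2).
m = (1.20×10⁻⁴)·(0.161)³ / (2·10⁻⁷) = 2.504 A·m².

m ≈ 2.50 A·m²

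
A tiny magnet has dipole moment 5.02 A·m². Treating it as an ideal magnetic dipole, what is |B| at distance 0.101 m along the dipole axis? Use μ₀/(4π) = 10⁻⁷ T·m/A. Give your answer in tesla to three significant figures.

On axis B = (μ₀/4π)·2m/r³.
B = 2·(10⁻⁷)·(5.02) / (0.101)³ = 9.745×10⁻⁴ T.

B ≈ 9.74×10⁻⁴ T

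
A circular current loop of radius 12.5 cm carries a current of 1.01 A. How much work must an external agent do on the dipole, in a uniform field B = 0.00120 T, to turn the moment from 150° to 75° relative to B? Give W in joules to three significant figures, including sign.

W ≈ -6.69×10⁻⁵ J

Magnetic moment m = IA = Iπa² = (1.01)·π·(0.125)² = 0.04958 A·m².
W_ext = ΔU = −mB cosθ₂ + mB cosθ₁ = mB(cosθ₁ − cosθ₂).
W = (0.04958)(0.00120)·(cos150° − cos75°) = (5.950×10⁻⁵)·(-1.1248) = -6.692×10⁻⁵ J.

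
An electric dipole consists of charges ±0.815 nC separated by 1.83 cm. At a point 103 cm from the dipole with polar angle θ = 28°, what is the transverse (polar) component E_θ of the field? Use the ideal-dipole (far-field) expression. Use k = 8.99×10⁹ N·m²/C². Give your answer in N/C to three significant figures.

Dipole moment p = qd = (8.15×10⁻¹⁰ C)(0.0183 m) = 1.491×10⁻¹¹ C·m.
For a dipole, E_θ = (kp sinθ)/r³.
kp/r³ = (8.99×10⁹)(1.491×10⁻¹¹)/(1.03)³ = 0.1227 N/C.
E_θ = 0.1227·sin28° = 0.05759 N/C.

E_θ ≈ 0.0576 N/C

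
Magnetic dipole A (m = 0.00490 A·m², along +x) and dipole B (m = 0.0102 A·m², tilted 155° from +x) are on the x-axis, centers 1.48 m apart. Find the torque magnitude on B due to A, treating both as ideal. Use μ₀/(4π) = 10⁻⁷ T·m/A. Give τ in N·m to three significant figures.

Dipole B is on the axis of dipole A, so B₁ there is axial: B₁ = (μ₀/4π)·2m₁/r³ along +x.
B₁ = 2(10⁻⁷)(0.00490)/(1.48)³ = 3.023×10⁻¹⁰ T.
τ = m₂ B₁ sinθ.
τ = (0.0102)(3.023×10⁻¹⁰)·sin155° = 1.303×10⁻¹² N·m.

τ ≈ 1.30×10⁻¹² N·m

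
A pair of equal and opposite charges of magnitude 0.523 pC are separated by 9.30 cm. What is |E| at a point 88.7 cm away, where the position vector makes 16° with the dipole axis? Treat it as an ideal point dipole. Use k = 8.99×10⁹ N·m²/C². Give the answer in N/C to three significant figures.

Dipole moment p = qd = (5.23×10⁻¹³ C)(0.0930 m) = 4.864×10⁻¹⁴ C·m.
At angle θ the dipole field magnitude is E = (kp/r³)·√(1 + 3cos²θ).
kp/r³ = (8.99×10⁹)(4.864×10⁻¹⁴) / (0.887)³ = 6.266×10⁻⁴ N/C.
√(1 + 3cos²16°) = √(1 + 3·0.9240) = √3.7721 ≈ 1.9422.
E ≈ 6.266×10⁻⁴ × 1.942 = 0.001217 N/C.

E ≈ 0.00122 N/C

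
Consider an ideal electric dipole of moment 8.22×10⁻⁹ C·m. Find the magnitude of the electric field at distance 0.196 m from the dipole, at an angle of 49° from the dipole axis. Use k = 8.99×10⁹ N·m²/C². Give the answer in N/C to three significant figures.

E ≈ 1.49×10⁴ N/C

At angle θ the dipole field magnitude is E = (kp/r³)·√(1 + 3cos²θ).
kp/r³ = (8.99×10⁹)(8.22×10⁻⁹) / (0.196)³ = 9814 N/C.
√(1 + 3cos²49°) = √(1 + 3·0.4304) = √2.2912 ≈ 1.5137.
E ≈ 9814 × 1.514 = 1.486×10⁴ N/C.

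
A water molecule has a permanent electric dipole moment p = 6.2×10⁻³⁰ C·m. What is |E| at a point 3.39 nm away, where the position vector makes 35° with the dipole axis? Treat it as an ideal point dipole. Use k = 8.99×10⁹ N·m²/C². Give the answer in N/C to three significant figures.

E ≈ 2.48×10⁶ N/C

At angle θ the dipole field magnitude is E = (kp/r³)·√(1 + 3cos²θ).
kp/r³ = (8.99×10⁹)(6.20×10⁻³⁰) / (3.39×10⁻⁹)³ = 1.431×10⁶ N/C.
√(1 + 3cos²35°) = √(1 + 3·0.6710) = √3.0130 ≈ 1.7358.
E ≈ 1.431×10⁶ × 1.736 = 2.483×10⁶ N/C.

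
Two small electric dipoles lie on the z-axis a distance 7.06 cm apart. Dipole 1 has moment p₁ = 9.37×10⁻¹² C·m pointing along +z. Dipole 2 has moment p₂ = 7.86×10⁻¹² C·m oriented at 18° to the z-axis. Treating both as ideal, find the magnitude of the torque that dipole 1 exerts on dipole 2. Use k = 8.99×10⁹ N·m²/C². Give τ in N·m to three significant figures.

τ ≈ 1.16×10⁻⁹ N·m

The second dipole sits on the axis of the first, so the field there is axial: E₁ = 2kp₁/r³ along +z.
E₁ = 2(8.99×10⁹)(9.37×10⁻¹²)/(0.0706)³ = 478.8 N/C.
Torque on the second dipole: τ = p₂ E₁ sinθ.
τ = (7.86×10⁻¹²)(478.8)·sin18° = 1.163×10⁻⁹ N·m.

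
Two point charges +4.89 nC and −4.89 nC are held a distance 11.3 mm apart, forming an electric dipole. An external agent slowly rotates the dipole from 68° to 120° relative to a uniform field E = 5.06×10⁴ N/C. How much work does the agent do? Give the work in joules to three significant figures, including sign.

Dipole moment p = qd = (4.89×10⁻⁹ C)(0.0113 m) = 5.526×10⁻¹¹ C·m.
W_ext = ΔU = U(θ₂) − U(θ₁) = −pE cosθ₂ − (−pE cosθ₁) = pE(cosθ₁ − cosθ₂).
W = (5.526×10⁻¹¹)(5.06×10⁴)·(cos68° − cos120°) = (2.796×10⁻⁶)·(+0.8746) = 2.446×10⁻⁶ J.

W ≈ 2.45×10⁻⁶ J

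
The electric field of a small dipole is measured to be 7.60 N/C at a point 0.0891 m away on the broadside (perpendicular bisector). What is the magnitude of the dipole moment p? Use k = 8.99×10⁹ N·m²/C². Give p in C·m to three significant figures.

In the equatorial plane E = kp/r³, so p = Er³/(k).
p = (7.60)·(0.0891)³ / (8.99×10⁹) = 5.980×10⁻¹³ C·m.

p ≈ 5.98×10⁻¹³ C·m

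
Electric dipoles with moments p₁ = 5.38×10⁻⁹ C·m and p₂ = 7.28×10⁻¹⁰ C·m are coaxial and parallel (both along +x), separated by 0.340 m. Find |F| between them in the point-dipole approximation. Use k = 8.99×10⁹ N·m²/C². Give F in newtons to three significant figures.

F ≈ 1.58×10⁻⁵ N

On-axis field of dipole 1 at distance r: E = 2kp₁/r³. Force on dipole 2 is F = p₂·dE/dr (gradient along axis).
dE/dr = −6kp₁/r⁴, so |F| = 6kp₁p₂/r⁴ (attractive for aligned moments).
F = 6(8.99×10⁹)(5.38×10⁻⁹)(7.28×10⁻¹⁰)/(0.340)⁴ = 1.581×10⁻⁵ N.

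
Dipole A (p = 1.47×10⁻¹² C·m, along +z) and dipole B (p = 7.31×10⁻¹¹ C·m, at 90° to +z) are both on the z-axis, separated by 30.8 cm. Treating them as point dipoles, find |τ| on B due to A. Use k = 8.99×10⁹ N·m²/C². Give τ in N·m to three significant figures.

The second dipole sits on the axis of the first, so the field there is axial: E₁ = 2kp₁/r³ along +z.
E₁ = 2(8.99×10⁹)(1.47×10⁻¹²)/(0.308)³ = 0.9046 N/C.
Torque on the second dipole: τ = p₂ E₁ sinθ.
τ = (7.31×10⁻¹¹)(0.9046)·sin90° = 6.613×10⁻¹¹ N·m.

τ ≈ 6.61×10⁻¹¹ N·m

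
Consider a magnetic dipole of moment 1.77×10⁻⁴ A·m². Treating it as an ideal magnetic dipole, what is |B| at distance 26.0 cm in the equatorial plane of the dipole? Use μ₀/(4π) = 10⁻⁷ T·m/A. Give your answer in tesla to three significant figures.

In the equatorial plane B = (μ₀/4π)·m/r³ (half the axial value).
B = (10⁻⁷)·(1.77×10⁻⁴) / (0.260)³ = 1.007×10⁻⁹ T.

B ≈ 1.01×10⁻⁹ T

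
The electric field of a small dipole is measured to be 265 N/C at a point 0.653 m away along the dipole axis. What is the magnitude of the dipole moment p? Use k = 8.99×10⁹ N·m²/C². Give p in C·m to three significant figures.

On axis E = 2kp/r³, so p = Er³/(2k).
p = (265)·(0.653)³ / (2·8.99×10⁹) = 4.104×10⁻⁹ C·m.

p ≈ 4.10×10⁻⁹ C·m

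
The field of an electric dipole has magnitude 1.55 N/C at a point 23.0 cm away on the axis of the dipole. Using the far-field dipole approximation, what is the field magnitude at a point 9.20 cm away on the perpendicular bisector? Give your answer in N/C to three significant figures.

Dipole fields scale as 1/r³ in the far field.
The axial field is twice the equatorial field at the same r, so the geometry factor is 1/2.
E₂ = E₁ · (1/2) · (r₁/r₂)³ = 1.55 · 0.5 · (23.0/9.20)³.
(r₁/r₂)³ = (2.5)³ = 15.62.
E₂ ≈ 12.11 N/C.

E ≈ 12.1 N/C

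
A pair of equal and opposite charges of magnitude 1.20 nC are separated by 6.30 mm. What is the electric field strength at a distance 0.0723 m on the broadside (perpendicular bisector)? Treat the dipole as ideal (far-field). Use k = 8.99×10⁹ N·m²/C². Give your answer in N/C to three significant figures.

E ≈ 180 N/C

Dipole moment p = qd = (1.20×10⁻⁹ C)(0.00630 m) = 7.56×10⁻¹² C·m.
On the perpendicular bisector E = kp/r³ (half the axial value at the same distance).
E = (8.99×10⁹)(7.56×10⁻¹²) / (0.0723)³ = 179.8 N/C.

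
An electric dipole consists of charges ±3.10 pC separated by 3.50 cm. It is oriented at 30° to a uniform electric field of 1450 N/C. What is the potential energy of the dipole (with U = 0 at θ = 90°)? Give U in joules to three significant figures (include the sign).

Dipole moment p = qd = (3.10×10⁻¹² C)(0.0350 m) = 1.085×10⁻¹³ C·m.
U = −p·E = −pE cosθ.
U = −(1.085×10⁻¹³)(1450)·cos30° = -1.362×10⁻¹⁰ J.

U ≈ -1.36×10⁻¹⁰ J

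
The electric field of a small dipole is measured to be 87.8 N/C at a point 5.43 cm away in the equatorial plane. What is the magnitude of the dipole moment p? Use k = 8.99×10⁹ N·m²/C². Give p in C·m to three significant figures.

p ≈ 1.56×10⁻¹² C·m

In the equatorial plane E = kp/r³, so p = Er³/(k).
p = (87.8)·(0.0543)³ / (8.99×10⁹) = 1.564×10⁻¹² C·m.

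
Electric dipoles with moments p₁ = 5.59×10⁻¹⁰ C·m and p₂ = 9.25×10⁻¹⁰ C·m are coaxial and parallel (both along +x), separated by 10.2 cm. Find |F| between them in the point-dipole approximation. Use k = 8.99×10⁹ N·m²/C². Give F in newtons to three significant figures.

On-axis field of dipole 1 at distance r: E = 2kp₁/r³. Force on dipole 2 is F = p₂·dE/dr (gradient along axis).
dE/dr = −6kp₁/r⁴, so |F| = 6kp₁p₂/r⁴ (attractive for aligned moments).
F = 6(8.99×10⁹)(5.59×10⁻¹⁰)(9.25×10⁻¹⁰)/(0.102)⁴ = 2.577×10⁻⁴ N.

F ≈ 2.58×10⁻⁴ N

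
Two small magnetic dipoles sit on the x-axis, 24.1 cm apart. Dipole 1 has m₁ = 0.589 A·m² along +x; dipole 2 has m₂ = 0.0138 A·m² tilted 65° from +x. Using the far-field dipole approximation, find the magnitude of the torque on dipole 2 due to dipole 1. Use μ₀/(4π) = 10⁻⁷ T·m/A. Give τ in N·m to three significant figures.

τ ≈ 1.05×10⁻⁷ N·m

Dipole B is on the axis of dipole A, so B₁ there is axial: B₁ = (μ₀/4π)·2m₁/r³ along +x.
B₁ = 2(10⁻⁷)(0.589)/(0.241)³ = 8.416×10⁻⁶ T.
τ = m₂ B₁ sinθ.
τ = (0.0138)(8.416×10⁻⁶)·sin65° = 1.053×10⁻⁷ N·m.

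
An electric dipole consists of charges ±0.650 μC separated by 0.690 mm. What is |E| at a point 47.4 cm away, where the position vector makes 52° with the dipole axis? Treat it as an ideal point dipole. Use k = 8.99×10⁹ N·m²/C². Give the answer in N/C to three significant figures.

Dipole moment p = qd = (6.50×10⁻⁷ C)(6.90×10⁻⁴ m) = 4.485×10⁻¹⁰ C·m.
At angle θ the dipole field magnitude is E = (kp/r³)·√(1 + 3cos²θ).
kp/r³ = (8.99×10⁹)(4.485×10⁻¹⁰) / (0.474)³ = 37.86 N/C.
√(1 + 3cos²52°) = √(1 + 3·0.3790) = √2.1371 ≈ 1.4619.
E ≈ 37.86 × 1.462 = 55.35 N/C.

E ≈ 55.3 N/C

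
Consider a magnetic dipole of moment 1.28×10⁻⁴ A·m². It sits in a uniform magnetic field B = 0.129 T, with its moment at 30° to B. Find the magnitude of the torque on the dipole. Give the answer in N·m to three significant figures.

τ ≈ 8.26×10⁻⁶ N·m

Torque on a magnetic dipole: τ = mB sinθ.
τ = (1.28×10⁻⁴)(0.129)·sin30° = 8.256×10⁻⁶ N·m.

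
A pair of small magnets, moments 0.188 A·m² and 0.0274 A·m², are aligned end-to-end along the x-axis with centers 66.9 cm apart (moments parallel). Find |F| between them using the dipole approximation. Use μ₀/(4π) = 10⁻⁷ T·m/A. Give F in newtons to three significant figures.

On-axis B of dipole 1: B = (μ₀/4π)·2m₁/r³. Force on dipole 2: F = m₂·dB/dr.
dB/dr = −(μ₀/4π)·6m₁/r⁴, so |F| = (μ₀/4π)·6m₁m₂/r⁴.
F = 6(10⁻⁷)(0.188)(0.0274)/(0.669)⁴ = 1.543×10⁻⁸ N.

F ≈ 1.54×10⁻⁸ N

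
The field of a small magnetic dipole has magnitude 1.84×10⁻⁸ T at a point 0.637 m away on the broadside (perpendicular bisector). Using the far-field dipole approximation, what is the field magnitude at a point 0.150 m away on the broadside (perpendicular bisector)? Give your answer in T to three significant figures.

Dipole fields scale as 1/r³ in the far field; the geometry is the same at both points.
B₂ = B₁ · (r₁/r₂)³ = 1.84×10⁻⁸ · (0.637/0.150)³.
(r₁/r₂)³ = (4.247)³ = 76.59.
B₂ ≈ 1.409×10⁻⁶ T.

B ≈ 1.41×10⁻⁶ T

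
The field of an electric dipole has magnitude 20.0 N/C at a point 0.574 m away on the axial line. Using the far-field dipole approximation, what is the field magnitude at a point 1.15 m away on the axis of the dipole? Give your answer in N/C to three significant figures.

Dipole fields scale as 1/r³ in the far field; the geometry is the same at both points.
E₂ = E₁ · (r₁/r₂)³ = 20.0 · (0.574/1.15)³.
(r₁/r₂)³ = (0.4991)³ = 0.1243.
E₂ ≈ 2.487 N/C.

E ≈ 2.49 N/C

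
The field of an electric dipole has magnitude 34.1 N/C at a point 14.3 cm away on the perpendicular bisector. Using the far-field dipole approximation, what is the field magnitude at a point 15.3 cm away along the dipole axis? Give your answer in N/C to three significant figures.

E ≈ 55.7 N/C

Dipole fields scale as 1/r³ in the far field.
The axial field is twice the equatorial field at the same r, so the geometry factor is 2/1.
E₂ = E₁ · (2/1) · (r₁/r₂)³ = 34.1 · 2 · (14.3/15.3)³.
(r₁/r₂)³ = (0.9346)³ = 0.8165.
E₂ ≈ 55.68 N/C.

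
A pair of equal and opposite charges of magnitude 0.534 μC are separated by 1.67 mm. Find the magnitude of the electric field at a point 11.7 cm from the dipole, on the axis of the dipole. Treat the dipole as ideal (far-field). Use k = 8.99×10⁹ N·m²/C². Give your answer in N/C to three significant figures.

E ≈ 1.00×10⁴ N/C

Dipole moment p = qd = (5.34×10⁻⁷ C)(0.00167 m) = 8.918×10⁻¹⁰ C·m.
On the dipole axis E = 2kp/r³.
E = 2·(8.99×10⁹)(8.918×10⁻¹⁰) / (0.117)³ = 1.001×10⁴ N/C.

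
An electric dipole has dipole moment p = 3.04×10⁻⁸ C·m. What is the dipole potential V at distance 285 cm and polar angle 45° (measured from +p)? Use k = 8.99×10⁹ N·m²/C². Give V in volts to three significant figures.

V ≈ 23.8 V

The dipole potential is V = kp cosθ / r².
V = (8.99×10⁹)(3.04×10⁻⁸)·cos45° / (2.85)² = 23.79 V.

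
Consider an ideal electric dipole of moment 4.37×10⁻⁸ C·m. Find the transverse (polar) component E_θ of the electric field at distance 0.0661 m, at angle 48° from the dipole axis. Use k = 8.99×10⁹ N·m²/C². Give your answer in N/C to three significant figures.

For a dipole, E_θ = (kp sinθ)/r³.
kp/r³ = (8.99×10⁹)(4.37×10⁻⁸)/(0.0661)³ = 1.360×10⁶ N/C.
E_θ = 1.360×10⁶·sin48° = 1.011×10⁶ N/C.

E_θ ≈ 1.01×10⁶ N/C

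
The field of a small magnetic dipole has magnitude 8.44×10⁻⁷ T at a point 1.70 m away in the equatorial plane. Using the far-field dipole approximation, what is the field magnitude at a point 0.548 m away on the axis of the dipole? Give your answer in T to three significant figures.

Dipole fields scale as 1/r³ in the far field.
The axial field is twice the equatorial field at the same r, so the geometry factor is 2/1.
B₂ = B₁ · (2/1) · (r₁/r₂)³ = 8.44×10⁻⁷ · 2 · (1.70/0.548)³.
(r₁/r₂)³ = (3.102)³ = 29.85.
B₂ ≈ 5.039×10⁻⁵ T.

B ≈ 5.04×10⁻⁵ T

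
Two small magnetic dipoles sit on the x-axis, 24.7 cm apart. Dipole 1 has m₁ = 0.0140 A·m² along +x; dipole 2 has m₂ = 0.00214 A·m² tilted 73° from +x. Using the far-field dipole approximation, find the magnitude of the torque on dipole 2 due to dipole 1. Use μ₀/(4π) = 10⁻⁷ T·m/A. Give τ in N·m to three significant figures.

Dipole B is on the axis of dipole A, so B₁ there is axial: B₁ = (μ₀/4π)·2m₁/r³ along +x.
B₁ = 2(10⁻⁷)(0.0140)/(0.247)³ = 1.858×10⁻⁷ T.
τ = m₂ B₁ sinθ.
τ = (0.00214)(1.858×10⁻⁷)·sin73° = 3.803×10⁻¹⁰ N·m.

τ ≈ 3.80×10⁻¹⁰ N·m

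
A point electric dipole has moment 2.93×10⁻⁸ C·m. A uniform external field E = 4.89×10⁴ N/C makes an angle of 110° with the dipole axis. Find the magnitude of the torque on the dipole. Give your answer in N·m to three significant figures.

τ ≈ 0.00135 N·m

Torque on an electric dipole: τ = pE sinθ.
τ = (2.93×10⁻⁸)(4.89×10⁴)·sin110° = 0.001346 N·m.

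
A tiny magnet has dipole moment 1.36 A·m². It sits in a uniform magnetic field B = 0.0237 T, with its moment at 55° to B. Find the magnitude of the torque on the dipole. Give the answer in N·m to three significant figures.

Torque on a magnetic dipole: τ = mB sinθ.
τ = (1.36)(0.0237)·sin55° = 0.02640 N·m.

τ ≈ 0.0264 N·m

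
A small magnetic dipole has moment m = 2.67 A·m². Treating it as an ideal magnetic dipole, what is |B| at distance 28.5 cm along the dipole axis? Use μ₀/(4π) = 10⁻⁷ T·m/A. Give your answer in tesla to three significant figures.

On axis B = (μ₀/4π)·2m/r³.
B = 2·(10⁻⁷)·(2.67) / (0.285)³ = 2.307×10⁻⁵ T.

B ≈ 2.31×10⁻⁵ T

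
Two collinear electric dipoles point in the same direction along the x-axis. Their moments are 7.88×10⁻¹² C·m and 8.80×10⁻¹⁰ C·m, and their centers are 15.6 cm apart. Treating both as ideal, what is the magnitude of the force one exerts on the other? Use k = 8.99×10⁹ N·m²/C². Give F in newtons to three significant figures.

On-axis field of dipole 1 at distance r: E = 2kp₁/r³. Force on dipole 2 is F = p₂·dE/dr (gradient along axis).
dE/dr = −6kp₁/r⁴, so |F| = 6kp₁p₂/r⁴ (attractive for aligned moments).
F = 6(8.99×10⁹)(7.88×10⁻¹²)(8.80×10⁻¹⁰)/(0.156)⁴ = 6.316×10⁻⁷ N.

F ≈ 6.32×10⁻⁷ N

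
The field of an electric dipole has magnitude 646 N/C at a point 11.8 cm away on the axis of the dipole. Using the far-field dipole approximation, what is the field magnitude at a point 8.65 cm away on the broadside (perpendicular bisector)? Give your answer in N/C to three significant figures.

Dipole fields scale as 1/r³ in the far field.
The axial field is twice the equatorial field at the same r, so the geometry factor is 1/2.
E₂ = E₁ · (1/2) · (r₁/r₂)³ = 646 · 0.5 · (11.8/8.65)³.
(r₁/r₂)³ = (1.364)³ = 2.539.
E₂ ≈ 820.0 N/C.

E ≈ 820 N/C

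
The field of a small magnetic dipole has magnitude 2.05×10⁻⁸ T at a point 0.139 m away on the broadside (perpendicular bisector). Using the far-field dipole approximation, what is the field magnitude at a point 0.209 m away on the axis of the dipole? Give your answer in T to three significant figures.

B ≈ 1.21×10⁻⁸ T

Dipole fields scale as 1/r³ in the far field.
The axial field is twice the equatorial field at the same r, so the geometry factor is 2/1.
B₂ = B₁ · (2/1) · (r₁/r₂)³ = 2.05×10⁻⁸ · 2 · (0.139/0.209)³.
(r₁/r₂)³ = (0.6651)³ = 0.2942.
B₂ ≈ 1.206×10⁻⁸ T.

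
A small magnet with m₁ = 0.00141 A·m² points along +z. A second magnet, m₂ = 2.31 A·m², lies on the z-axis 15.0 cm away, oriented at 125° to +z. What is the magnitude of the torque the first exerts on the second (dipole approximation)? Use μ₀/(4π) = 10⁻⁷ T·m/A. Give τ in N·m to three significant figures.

τ ≈ 1.58×10⁻⁷ N·m

Dipole B is on the axis of dipole A, so B₁ there is axial: B₁ = (μ₀/4π)·2m₁/r³ along +z.
B₁ = 2(10⁻⁷)(0.00141)/(0.150)³ = 8.356×10⁻⁸ T.
τ = m₂ B₁ sinθ.
τ = (2.31)(8.356×10⁻⁸)·sin125° = 1.581×10⁻⁷ N·m.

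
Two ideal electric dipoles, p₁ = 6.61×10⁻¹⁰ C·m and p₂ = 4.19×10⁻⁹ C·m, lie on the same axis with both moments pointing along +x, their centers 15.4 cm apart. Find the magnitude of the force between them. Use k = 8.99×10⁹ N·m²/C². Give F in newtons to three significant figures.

F ≈ 2.66×10⁻⁴ N

On-axis field of dipole 1 at distance r: E = 2kp₁/r³. Force on dipole 2 is F = p₂·dE/dr (gradient along axis).
dE/dr = −6kp₁/r⁴, so |F| = 6kp₁p₂/r⁴ (attractive for aligned moments).
F = 6(8.99×10⁹)(6.61×10⁻¹⁰)(4.19×10⁻⁹)/(0.154)⁴ = 2.656×10⁻⁴ N.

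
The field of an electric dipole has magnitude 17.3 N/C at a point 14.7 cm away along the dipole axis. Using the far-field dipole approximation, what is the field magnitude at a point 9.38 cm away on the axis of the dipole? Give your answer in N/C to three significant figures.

E ≈ 66.6 N/C

Dipole fields scale as 1/r³ in the far field; the geometry is the same at both points.
E₂ = E₁ · (r₁/r₂)³ = 17.3 · (14.7/9.38)³.
(r₁/r₂)³ = (1.567)³ = 3.849.
E₂ ≈ 66.59 N/C.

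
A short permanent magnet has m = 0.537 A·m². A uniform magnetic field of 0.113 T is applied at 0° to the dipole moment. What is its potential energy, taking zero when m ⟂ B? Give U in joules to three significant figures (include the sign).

U = −m·B = −mB cosθ.
U = −(0.537)(0.113)·cos0° = -0.06068 J.

U ≈ -0.0607 J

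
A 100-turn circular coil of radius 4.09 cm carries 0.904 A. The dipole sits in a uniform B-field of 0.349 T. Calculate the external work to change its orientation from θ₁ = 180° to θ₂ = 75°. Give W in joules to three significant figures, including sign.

W ≈ -0.209 J

m = NIA = NIπa² = 100·(0.904)·π·(0.0409)² = 0.4751 A·m².
W_ext = ΔU = −mB cosθ₂ + mB cosθ₁ = mB(cosθ₁ − cosθ₂).
W = (0.4751)(0.349)·(cos180° − cos75°) = (0.1658)·(-1.2588) = -0.2087 J.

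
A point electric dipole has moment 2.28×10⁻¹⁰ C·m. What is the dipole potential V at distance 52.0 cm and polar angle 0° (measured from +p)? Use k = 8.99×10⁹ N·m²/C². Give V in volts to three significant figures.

The dipole potential is V = kp cosθ / r².
V = (8.99×10⁹)(2.28×10⁻¹⁰)·cos0° / (0.520)² = 7.580 V.

V ≈ 7.58 V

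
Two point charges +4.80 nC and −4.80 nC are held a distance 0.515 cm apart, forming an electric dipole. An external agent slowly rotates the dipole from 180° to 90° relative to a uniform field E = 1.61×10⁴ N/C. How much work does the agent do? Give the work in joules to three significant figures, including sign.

Dipole moment p = qd = (4.80×10⁻⁹ C)(0.00515 m) = 2.472×10⁻¹¹ C·m.
W_ext = ΔU = U(θ₂) − U(θ₁) = −pE cosθ₂ − (−pE cosθ₁) = pE(cosθ₁ − cosθ₂).
W = (2.472×10⁻¹¹)(1.61×10⁴)·(cos180° − cos90°) = (3.980×10⁻⁷)·(-1.0000) = -3.980×10⁻⁷ J.

W ≈ -3.98×10⁻⁷ J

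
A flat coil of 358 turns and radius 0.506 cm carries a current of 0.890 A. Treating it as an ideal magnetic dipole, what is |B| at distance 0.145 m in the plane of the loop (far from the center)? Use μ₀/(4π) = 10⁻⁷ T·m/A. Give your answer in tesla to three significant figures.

B ≈ 8.41×10⁻⁷ T

m = NIA = NIπa² = 358·(0.890)·π·(0.00506)² = 0.02563 A·m².
In the equatorial plane B = (μ₀/4π)·m/r³ (half the axial value).
B = (10⁻⁷)·(0.02563) / (0.145)³ = 8.407×10⁻⁷ T.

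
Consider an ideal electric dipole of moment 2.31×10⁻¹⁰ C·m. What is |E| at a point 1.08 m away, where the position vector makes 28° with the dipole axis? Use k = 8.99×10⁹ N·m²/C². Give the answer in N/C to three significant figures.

E ≈ 3.01 N/C

At angle θ the dipole field magnitude is E = (kp/r³)·√(1 + 3cos²θ).
kp/r³ = (8.99×10⁹)(2.31×10⁻¹⁰) / (1.08)³ = 1.649 N/C.
√(1 + 3cos²28°) = √(1 + 3·0.7796) = √3.3388 ≈ 1.8272.
E ≈ 1.649 × 1.827 = 3.012 N/C.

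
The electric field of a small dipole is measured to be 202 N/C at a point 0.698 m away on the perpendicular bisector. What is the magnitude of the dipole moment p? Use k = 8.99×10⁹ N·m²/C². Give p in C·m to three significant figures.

p ≈ 7.64×10⁻⁹ C·m

In the equatorial plane E = kp/r³, so p = Er³/(k).
p = (202)·(0.698)³ / (8.99×10⁹) = 7.641×10⁻⁹ C·m.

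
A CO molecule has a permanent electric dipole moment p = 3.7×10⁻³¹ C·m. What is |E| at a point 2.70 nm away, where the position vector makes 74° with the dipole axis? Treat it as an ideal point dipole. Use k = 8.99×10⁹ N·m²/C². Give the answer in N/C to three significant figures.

E ≈ 1.87×10⁵ N/C

At angle θ the dipole field magnitude is E = (kp/r³)·√(1 + 3cos²θ).
kp/r³ = (8.99×10⁹)(3.70×10⁻³¹) / (2.70×10⁻⁹)³ = 1.690×10⁵ N/C.
√(1 + 3cos²74°) = √(1 + 3·0.0760) = √1.2279 ≈ 1.1081.
E ≈ 1.690×10⁵ × 1.108 = 1.873×10⁵ N/C.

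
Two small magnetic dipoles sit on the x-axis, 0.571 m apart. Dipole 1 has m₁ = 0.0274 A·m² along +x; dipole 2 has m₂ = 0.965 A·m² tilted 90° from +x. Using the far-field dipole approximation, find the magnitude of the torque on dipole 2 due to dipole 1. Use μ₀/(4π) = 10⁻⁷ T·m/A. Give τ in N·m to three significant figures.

τ ≈ 2.84×10⁻⁸ N·m

Dipole B is on the axis of dipole A, so B₁ there is axial: B₁ = (μ₀/4π)·2m₁/r³ along +x.
B₁ = 2(10⁻⁷)(0.0274)/(0.571)³ = 2.944×10⁻⁸ T.
τ = m₂ B₁ sinθ.
τ = (0.965)(2.944×10⁻⁸)·sin90° = 2.841×10⁻⁸ N·m.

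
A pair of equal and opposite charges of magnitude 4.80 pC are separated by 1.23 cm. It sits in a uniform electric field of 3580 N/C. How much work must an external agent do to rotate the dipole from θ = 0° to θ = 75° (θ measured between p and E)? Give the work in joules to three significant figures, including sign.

W ≈ 1.57×10⁻¹⁰ J

Dipole moment p = qd = (4.80×10⁻¹² C)(0.0123 m) = 5.904×10⁻¹⁴ C·m.
W_ext = ΔU = U(θ₂) − U(θ₁) = −pE cosθ₂ − (−pE cosθ₁) = pE(cosθ₁ − cosθ₂).
W = (5.904×10⁻¹⁴)(3580)·(cos0° − cos75°) = (2.114×10⁻¹⁰)·(+0.7412) = 1.567×10⁻¹⁰ J.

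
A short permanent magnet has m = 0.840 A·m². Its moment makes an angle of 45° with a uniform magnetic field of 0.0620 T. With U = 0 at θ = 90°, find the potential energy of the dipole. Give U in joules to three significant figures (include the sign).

U = −m·B = −mB cosθ.
U = −(0.840)(0.0620)·cos45° = -0.03683 J.

U ≈ -0.0368 J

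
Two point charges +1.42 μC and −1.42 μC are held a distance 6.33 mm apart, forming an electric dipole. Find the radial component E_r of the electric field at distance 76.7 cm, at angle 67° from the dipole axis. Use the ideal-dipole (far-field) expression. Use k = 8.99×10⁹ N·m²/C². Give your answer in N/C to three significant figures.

E_r ≈ 140 N/C

Dipole moment p = qd = (1.42×10⁻⁶ C)(0.00633 m) = 8.989×10⁻⁹ C·m.
For a dipole, E_r = (2kp cosθ)/r³.
kp/r³ = (8.99×10⁹)(8.989×10⁻⁹)/(0.767)³ = 179.1 N/C.
E_r = 2·179.1·cos67° = 140.0 N/C.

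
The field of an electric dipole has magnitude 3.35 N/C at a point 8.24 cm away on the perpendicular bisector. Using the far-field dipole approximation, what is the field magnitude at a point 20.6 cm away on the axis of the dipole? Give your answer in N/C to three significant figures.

Dipole fields scale as 1/r³ in the far field.
The axial field is twice the equatorial field at the same r, so the geometry factor is 2/1.
E₂ = E₁ · (2/1) · (r₁/r₂)³ = 3.35 · 2 · (8.24/20.6)³.
(r₁/r₂)³ = (0.4)³ = 0.064.
E₂ ≈ 0.4288 N/C.

E ≈ 0.429 N/C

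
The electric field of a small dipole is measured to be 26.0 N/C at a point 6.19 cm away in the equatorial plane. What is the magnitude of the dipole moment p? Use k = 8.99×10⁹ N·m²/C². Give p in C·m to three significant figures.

p ≈ 6.86×10⁻¹³ C·m

In the equatorial plane E = kp/r³, so p = Er³/(k).
p = (26.0)·(0.0619)³ / (8.99×10⁹) = 6.859×10⁻¹³ C·m.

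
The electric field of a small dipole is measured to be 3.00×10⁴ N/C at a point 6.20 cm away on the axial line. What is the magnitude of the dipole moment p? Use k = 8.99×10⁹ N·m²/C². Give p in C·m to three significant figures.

p ≈ 3.98×10⁻¹⁰ C·m

On axis E = 2kp/r³, so p = Er³/(2k).
p = (3.00×10⁴)·(0.0620)³ / (2·8.99×10⁹) = 3.977×10⁻¹⁰ C·m.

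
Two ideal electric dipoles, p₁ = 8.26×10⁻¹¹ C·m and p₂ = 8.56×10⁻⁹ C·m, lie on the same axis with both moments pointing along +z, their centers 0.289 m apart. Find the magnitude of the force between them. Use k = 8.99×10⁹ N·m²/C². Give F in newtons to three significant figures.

F ≈ 5.47×10⁻⁶ N

On-axis field of dipole 1 at distance r: E = 2kp₁/r³. Force on dipole 2 is F = p₂·dE/dr (gradient along axis).
dE/dr = −6kp₁/r⁴, so |F| = 6kp₁p₂/r⁴ (attractive for aligned moments).
F = 6(8.99×10⁹)(8.26×10⁻¹¹)(8.56×10⁻⁹)/(0.289)⁴ = 5.467×10⁻⁶ N.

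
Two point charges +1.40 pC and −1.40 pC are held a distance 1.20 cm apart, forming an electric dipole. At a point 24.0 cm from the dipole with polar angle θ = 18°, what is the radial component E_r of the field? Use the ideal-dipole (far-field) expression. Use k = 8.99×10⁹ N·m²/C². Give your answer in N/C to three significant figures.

Dipole moment p = qd = (1.40×10⁻¹² C)(0.0120 m) = 1.68×10⁻¹⁴ C·m.
For a dipole, E_r = (2kp cosθ)/r³.
kp/r³ = (8.99×10⁹)(1.68×10⁻¹⁴)/(0.240)³ = 0.01093 N/C.
E_r = 2·0.01093·cos18° = 0.02078 N/C.

E_r ≈ 0.0208 N/C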